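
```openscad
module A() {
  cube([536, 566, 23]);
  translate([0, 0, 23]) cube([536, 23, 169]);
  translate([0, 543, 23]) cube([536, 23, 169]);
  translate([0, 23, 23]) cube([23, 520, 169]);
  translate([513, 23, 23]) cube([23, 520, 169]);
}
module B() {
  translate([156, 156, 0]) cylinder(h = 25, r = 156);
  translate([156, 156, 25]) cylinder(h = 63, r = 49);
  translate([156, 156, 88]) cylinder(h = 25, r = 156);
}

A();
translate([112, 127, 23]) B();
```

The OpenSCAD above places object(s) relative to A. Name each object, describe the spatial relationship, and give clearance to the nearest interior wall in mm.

Clearances: x = 89, y = 104; minimum 89 mm.

A is an open box. B is a spool. The spool sits inside the open box, centred. The clearance to the nearest interior wall is 89 mm.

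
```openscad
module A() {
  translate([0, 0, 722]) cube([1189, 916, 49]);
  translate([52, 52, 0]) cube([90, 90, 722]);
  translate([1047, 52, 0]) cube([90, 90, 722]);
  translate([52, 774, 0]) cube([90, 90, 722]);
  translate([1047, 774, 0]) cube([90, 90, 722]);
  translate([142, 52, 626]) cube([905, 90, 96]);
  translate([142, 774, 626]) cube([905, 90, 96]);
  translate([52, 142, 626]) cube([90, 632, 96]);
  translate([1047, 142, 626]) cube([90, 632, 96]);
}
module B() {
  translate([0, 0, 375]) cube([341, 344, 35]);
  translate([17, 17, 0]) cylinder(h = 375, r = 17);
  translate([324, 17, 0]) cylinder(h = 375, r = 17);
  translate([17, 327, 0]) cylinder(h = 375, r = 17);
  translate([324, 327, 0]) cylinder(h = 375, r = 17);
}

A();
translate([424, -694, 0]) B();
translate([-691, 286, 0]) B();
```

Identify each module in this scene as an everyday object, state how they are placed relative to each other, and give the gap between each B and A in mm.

A is a table. B is a stool. Two stools sit around the table at the −y, −x sides. The gap between each stool and the table is 350 mm.

Each stool's nearest face is 350 mm from the table's bounding box.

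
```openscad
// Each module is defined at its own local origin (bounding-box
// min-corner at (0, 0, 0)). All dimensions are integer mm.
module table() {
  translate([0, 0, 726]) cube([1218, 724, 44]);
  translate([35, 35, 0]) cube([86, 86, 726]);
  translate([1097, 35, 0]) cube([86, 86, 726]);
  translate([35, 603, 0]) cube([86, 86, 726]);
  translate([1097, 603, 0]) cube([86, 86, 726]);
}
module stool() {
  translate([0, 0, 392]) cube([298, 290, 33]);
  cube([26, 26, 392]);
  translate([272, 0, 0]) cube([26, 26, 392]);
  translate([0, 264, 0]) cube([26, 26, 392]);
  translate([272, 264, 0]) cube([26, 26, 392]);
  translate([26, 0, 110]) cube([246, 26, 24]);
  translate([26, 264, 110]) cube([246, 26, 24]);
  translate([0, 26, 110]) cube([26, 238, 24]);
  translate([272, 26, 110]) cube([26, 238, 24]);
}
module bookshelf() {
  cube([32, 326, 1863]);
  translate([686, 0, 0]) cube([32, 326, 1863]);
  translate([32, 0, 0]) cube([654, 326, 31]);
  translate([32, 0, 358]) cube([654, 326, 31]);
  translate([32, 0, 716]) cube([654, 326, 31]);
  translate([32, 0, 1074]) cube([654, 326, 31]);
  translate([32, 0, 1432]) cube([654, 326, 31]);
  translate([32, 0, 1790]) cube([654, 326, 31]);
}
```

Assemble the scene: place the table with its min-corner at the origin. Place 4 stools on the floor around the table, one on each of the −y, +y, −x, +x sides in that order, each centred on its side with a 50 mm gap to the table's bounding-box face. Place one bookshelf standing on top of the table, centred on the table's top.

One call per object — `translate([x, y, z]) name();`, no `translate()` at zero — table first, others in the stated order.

table();
translate([460, -340, 0]) stool();
translate([460, 774, 0]) stool();
translate([-348, 217, 0]) stool();
translate([1268, 217, 0]) stool();
translate([250, 199, 770]) bookshelf();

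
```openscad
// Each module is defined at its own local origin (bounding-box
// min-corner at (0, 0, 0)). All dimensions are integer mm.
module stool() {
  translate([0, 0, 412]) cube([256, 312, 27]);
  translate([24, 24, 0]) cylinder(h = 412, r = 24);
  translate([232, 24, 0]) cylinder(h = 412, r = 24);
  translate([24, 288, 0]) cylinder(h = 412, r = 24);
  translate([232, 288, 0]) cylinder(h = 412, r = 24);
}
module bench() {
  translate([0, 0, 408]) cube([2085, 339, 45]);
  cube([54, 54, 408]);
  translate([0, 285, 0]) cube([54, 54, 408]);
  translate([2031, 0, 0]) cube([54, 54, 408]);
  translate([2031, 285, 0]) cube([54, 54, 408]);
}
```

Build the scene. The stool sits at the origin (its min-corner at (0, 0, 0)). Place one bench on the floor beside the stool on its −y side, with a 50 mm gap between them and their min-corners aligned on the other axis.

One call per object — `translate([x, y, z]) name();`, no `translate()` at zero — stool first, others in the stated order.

stool();
translate([0, -389, 0]) bench();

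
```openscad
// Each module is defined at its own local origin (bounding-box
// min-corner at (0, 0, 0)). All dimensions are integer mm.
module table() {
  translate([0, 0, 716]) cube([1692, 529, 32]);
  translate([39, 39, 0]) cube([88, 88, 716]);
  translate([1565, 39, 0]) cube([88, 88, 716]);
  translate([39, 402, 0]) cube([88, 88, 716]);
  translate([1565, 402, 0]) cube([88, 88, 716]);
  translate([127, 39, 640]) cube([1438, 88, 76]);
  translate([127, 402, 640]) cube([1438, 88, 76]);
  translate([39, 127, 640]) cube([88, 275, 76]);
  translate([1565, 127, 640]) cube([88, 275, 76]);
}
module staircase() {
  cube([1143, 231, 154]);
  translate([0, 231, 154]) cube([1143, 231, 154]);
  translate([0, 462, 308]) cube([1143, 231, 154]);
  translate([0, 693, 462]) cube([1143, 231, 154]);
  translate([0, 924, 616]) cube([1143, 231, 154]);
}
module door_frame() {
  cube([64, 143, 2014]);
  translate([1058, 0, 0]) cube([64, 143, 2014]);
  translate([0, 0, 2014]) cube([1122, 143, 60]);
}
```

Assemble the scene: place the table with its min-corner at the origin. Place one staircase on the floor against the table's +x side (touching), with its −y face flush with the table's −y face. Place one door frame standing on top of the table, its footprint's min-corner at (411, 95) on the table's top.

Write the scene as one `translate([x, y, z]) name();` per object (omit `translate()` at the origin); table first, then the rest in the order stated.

table();
translate([1692, 0, 0]) staircase();
translate([411, 95, 748]) door_frame();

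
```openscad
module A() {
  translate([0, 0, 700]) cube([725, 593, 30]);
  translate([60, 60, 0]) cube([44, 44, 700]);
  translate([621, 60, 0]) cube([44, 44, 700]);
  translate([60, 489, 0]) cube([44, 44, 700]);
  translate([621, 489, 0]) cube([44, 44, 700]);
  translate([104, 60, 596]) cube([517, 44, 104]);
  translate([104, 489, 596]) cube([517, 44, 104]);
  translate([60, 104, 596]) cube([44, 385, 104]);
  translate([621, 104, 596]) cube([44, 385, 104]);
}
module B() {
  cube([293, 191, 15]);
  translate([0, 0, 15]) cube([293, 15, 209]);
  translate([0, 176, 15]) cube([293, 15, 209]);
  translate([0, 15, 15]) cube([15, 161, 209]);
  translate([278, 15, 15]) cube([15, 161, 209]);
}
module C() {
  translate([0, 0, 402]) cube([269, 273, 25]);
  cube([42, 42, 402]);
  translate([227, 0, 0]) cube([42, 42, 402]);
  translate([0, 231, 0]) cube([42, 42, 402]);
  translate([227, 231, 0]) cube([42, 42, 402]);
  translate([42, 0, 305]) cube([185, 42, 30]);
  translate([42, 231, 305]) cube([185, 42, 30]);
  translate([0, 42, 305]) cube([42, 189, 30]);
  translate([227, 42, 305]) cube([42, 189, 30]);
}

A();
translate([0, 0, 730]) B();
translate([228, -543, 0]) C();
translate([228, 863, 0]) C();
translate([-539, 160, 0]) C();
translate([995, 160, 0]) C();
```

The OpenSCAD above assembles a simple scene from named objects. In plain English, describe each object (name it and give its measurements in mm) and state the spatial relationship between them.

A is a table: top 725 mm (x) × 593 mm (y), 30 mm thick, upper face at z = 730 mm, on four 44×44 mm square legs, each inset 60 mm from the nearest pair of top edges, running from z = 0 to the bottom of the top. Four apron rails, 44 mm thick and 104 mm tall, run between adjacent legs with their top edges flush with the underside of the top and their outer faces flush with the legs' outer faces.

B is an open-topped rectangular box: outside dimensions 293×191×224 mm, with a uniform wall and base thickness of 15 mm. The base is a full 293×191 slab on the floor; four walls sit on top of the base. The front and back walls (the −y and +y sides) span the full width; the two side walls fit between them.

C is a simple wooden stool: a rectangular seat 269 mm (x) by 273 mm (y), 25 mm thick, top face at z = 427 mm, on four square legs, each 42×42 mm in cross-section. The legs rest on z = 0, each flush with a corner of the seat. Four stretchers, 42 mm wide and 30 mm tall, connect adjacent legs with their undersides at z = 305 mm, each running between the inner faces of the legs it joins and aligned with the legs' outer faces on the other axis.

The open box is on top of the table. Four stools sit around the table at the −y, +y, −x, +x sides.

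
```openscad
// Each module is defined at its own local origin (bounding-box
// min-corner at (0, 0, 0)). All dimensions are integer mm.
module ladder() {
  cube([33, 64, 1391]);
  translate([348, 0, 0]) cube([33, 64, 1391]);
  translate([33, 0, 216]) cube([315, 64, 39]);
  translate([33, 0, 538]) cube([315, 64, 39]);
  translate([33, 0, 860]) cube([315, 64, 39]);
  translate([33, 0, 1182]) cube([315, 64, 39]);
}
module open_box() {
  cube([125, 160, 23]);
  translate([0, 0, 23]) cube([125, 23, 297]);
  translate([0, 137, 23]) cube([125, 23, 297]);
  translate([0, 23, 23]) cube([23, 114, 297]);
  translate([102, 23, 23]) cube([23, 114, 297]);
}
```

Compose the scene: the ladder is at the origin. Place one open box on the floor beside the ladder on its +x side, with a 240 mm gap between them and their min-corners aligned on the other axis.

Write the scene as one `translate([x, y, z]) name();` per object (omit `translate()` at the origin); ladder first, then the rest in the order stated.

ladder();
translate([621, 0, 0]) open_box();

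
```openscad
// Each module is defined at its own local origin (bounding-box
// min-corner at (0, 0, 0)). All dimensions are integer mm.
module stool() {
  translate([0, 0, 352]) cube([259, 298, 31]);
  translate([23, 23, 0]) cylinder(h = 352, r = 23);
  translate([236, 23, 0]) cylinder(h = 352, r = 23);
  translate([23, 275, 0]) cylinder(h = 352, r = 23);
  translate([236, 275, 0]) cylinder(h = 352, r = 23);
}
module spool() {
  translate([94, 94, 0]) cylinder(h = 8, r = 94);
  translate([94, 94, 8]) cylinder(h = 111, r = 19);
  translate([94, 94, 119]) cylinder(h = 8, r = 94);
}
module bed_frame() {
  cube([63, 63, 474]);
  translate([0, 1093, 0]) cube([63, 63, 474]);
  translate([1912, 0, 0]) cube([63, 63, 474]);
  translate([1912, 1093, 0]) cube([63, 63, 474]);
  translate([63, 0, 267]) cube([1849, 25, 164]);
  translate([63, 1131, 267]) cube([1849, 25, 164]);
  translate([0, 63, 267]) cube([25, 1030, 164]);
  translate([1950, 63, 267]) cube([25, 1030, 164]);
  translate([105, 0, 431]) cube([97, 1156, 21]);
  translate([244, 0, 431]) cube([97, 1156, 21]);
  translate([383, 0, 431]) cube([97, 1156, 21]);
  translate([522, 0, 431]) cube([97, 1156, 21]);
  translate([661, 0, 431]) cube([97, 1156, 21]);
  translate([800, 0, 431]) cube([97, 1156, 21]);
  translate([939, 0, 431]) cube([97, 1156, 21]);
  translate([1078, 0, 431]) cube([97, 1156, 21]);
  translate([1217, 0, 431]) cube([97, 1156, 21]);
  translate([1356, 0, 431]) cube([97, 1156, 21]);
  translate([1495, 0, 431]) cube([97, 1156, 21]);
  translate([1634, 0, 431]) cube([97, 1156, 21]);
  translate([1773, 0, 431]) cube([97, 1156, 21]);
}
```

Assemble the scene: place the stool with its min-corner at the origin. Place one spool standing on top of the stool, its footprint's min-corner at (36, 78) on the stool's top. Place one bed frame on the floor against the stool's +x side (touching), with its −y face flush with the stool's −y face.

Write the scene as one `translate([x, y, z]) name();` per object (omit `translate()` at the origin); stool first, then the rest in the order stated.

stool();
translate([36, 78, 383]) spool();
translate([259, 0, 0]) bed_frame();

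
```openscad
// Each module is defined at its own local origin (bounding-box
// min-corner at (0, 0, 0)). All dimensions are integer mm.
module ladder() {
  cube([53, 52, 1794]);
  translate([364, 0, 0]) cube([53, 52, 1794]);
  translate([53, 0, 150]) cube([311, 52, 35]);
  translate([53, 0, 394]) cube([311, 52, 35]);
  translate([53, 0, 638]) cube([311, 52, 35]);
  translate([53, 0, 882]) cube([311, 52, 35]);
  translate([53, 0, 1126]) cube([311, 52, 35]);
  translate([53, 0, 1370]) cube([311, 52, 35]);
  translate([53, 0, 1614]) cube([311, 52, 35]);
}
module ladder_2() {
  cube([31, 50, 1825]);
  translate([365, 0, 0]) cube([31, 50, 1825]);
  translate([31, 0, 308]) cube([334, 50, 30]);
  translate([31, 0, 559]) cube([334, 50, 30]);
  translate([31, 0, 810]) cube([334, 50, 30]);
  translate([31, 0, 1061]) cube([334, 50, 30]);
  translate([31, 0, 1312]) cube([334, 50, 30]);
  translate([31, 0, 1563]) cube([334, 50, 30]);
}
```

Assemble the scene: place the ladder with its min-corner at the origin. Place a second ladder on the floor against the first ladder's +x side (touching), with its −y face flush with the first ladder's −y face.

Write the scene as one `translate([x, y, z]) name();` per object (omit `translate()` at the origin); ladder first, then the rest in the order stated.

ladder();
translate([417, 0, 0]) ladder_2();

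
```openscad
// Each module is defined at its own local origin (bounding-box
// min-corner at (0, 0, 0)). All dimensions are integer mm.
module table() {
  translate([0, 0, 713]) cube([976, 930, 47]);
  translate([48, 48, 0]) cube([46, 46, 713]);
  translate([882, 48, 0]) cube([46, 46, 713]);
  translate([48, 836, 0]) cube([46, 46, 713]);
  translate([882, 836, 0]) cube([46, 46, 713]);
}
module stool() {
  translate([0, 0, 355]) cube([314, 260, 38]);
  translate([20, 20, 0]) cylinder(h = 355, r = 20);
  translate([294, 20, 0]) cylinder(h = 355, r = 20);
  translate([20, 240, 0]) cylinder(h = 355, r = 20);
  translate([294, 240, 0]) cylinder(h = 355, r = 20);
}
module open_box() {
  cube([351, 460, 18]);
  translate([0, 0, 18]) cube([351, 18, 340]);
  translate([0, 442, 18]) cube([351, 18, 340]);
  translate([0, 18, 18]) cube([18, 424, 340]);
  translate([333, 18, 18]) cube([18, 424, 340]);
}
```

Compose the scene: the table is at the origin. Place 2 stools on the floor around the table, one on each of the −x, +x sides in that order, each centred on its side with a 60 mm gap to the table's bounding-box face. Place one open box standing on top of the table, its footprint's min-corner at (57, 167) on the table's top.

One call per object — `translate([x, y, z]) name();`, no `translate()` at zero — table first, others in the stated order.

table();
translate([-374, 335, 0]) stool();
translate([1036, 335, 0]) stool();
translate([57, 167, 760]) open_box();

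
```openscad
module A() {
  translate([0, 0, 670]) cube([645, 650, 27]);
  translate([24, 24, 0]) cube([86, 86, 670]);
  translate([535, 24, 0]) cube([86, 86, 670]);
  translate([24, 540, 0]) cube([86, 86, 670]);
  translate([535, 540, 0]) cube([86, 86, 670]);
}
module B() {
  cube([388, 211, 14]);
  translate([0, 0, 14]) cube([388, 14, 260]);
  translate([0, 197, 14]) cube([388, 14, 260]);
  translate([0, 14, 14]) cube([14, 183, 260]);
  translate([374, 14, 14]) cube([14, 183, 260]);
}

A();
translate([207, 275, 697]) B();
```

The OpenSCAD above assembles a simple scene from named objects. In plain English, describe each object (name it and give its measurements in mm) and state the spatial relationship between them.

A is a table with a 645×650 mm rectangular top, 27 mm thick, top surface at z = 697 mm, supported by four 86×86 mm square legs, each inset 24 mm from the nearest pair of top edges, running from the floor.

B is an open storage box with external size 388×211×274 mm and wall thickness 14 mm (the base is also 14 mm thick). The base covers the whole footprint; the four walls stand on the base, with the y-facing walls full-width and the x-facing walls fitting between their inner faces.

The open box is on top of the table.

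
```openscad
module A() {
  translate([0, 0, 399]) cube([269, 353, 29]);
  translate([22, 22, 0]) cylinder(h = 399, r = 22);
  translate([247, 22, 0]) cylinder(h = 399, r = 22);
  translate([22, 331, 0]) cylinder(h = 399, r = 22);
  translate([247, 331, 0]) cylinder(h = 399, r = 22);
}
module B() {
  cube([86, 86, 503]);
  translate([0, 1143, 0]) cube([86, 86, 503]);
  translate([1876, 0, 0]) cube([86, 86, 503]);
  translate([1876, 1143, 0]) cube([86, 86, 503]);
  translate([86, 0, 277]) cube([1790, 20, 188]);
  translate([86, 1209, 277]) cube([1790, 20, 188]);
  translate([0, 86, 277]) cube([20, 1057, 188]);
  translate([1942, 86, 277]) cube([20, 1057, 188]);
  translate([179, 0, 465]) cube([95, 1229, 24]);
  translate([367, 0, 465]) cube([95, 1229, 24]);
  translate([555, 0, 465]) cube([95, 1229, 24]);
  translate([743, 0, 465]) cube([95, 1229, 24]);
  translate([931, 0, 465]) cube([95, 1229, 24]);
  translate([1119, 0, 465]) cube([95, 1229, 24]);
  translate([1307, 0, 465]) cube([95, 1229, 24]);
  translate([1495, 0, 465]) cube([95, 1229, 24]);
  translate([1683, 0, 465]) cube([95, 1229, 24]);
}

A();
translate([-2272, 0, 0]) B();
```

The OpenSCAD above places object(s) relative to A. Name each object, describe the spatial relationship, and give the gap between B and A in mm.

The bed frame's nearest face is 310 mm from the stool's −x face.

A is a stool. B is a bed frame. The bed frame is on the floor beside the stool on its −x side. The gap between the bed frame and the stool is 310 mm.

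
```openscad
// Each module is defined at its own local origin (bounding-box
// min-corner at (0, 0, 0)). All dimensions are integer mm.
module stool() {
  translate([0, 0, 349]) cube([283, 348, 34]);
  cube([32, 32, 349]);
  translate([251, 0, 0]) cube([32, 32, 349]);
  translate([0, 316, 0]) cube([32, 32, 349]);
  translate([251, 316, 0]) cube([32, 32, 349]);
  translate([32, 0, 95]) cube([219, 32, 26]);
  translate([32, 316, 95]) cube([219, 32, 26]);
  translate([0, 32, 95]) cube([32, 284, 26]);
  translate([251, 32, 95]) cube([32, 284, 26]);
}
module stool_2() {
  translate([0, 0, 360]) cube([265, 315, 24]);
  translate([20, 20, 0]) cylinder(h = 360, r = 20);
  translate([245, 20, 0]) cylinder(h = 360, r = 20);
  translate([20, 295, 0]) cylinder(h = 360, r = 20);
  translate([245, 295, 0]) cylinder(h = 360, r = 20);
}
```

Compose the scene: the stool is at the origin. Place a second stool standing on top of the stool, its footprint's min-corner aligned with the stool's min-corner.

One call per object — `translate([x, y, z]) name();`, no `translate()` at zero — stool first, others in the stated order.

stool();
translate([0, 0, 383]) stool_2();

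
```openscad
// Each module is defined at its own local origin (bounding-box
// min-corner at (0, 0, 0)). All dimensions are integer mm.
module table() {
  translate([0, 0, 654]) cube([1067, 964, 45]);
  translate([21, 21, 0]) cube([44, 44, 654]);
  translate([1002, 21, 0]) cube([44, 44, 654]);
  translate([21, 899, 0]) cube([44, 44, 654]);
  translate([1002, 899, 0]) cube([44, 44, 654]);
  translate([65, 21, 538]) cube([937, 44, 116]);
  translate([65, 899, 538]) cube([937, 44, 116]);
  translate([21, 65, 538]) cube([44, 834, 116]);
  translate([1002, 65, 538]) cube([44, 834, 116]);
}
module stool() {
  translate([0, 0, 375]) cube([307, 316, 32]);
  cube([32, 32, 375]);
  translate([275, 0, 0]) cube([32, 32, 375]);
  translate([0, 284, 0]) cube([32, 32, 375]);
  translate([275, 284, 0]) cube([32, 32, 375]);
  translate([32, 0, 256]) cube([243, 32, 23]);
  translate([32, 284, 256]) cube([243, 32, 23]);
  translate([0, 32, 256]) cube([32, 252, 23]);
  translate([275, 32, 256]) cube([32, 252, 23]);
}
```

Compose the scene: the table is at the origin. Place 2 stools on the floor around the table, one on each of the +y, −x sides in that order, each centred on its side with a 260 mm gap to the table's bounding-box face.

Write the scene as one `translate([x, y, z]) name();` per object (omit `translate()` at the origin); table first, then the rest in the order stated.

table();
translate([380, 1224, 0]) stool();
translate([-567, 324, 0]) stool();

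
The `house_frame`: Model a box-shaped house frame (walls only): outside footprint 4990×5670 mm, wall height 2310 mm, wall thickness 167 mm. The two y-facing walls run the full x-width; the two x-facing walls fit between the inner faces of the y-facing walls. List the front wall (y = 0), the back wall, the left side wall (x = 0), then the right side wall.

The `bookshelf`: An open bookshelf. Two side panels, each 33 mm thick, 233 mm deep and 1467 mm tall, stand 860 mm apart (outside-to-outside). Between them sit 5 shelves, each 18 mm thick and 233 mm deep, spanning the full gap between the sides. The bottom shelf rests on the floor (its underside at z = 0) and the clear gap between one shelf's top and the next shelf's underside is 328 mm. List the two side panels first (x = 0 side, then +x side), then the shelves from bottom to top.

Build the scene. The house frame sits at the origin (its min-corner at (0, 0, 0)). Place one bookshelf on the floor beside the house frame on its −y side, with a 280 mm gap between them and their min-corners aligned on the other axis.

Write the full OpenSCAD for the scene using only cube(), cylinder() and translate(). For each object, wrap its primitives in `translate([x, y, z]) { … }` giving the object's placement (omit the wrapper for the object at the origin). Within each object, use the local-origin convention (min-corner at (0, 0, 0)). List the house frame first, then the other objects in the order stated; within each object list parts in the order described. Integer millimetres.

cube([4990, 167, 2310]);
translate([0, 5503, 0]) cube([4990, 167, 2310]);
translate([0, 167, 0]) cube([167, 5336, 2310]);
translate([4823, 167, 0]) cube([167, 5336, 2310]);
translate([0, -513, 0]) {
  cube([33, 233, 1467]);
  translate([827, 0, 0]) cube([33, 233, 1467]);
  translate([33, 0, 0]) cube([794, 233, 18]);
  translate([33, 0, 346]) cube([794, 233, 18]);
  translate([33, 0, 692]) cube([794, 233, 18]);
  translate([33, 0, 1038]) cube([794, 233, 18]);
  translate([33, 0, 1384]) cube([794, 233, 18]);
}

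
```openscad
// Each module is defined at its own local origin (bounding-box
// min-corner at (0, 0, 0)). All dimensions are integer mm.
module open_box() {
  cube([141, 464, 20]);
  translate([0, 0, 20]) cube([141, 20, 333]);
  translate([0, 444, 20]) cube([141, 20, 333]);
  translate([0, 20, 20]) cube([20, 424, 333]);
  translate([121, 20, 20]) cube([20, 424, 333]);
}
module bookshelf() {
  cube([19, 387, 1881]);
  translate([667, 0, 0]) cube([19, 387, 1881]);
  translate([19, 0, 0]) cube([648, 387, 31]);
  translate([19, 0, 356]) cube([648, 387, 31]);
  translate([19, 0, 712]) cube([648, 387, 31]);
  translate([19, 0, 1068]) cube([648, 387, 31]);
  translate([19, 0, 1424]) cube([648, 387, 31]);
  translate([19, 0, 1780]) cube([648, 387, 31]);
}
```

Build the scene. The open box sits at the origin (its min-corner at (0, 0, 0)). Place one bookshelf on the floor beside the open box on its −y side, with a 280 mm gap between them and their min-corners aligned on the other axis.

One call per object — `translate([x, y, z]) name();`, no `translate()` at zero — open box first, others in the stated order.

open_box();
translate([0, -667, 0]) bookshelf();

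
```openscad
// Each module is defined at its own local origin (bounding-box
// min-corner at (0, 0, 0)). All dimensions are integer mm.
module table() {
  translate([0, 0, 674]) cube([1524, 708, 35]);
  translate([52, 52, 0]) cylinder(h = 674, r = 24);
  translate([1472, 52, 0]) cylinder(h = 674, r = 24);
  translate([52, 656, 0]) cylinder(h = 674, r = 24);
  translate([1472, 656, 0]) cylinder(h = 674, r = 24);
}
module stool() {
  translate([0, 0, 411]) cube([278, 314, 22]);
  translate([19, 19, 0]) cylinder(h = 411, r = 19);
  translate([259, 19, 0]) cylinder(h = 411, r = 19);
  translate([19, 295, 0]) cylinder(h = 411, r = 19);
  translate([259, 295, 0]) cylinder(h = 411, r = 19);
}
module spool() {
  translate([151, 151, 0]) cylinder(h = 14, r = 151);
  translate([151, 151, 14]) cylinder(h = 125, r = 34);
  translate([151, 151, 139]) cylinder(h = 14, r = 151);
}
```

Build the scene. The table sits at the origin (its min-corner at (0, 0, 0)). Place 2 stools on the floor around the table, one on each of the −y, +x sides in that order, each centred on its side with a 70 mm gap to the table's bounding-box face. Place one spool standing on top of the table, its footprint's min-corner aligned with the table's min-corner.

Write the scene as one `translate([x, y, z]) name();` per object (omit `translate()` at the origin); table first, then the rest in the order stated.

table();
translate([623, -384, 0]) stool();
translate([1594, 197, 0]) stool();
translate([0, 0, 709]) spool();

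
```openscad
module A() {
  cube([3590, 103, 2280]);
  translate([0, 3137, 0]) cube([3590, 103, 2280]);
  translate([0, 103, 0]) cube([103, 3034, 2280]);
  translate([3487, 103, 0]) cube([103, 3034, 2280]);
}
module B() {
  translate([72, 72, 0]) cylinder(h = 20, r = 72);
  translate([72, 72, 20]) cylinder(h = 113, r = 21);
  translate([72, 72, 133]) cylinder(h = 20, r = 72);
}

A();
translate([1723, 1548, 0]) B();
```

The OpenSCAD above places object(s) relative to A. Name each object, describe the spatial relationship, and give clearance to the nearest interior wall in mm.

Clearances: x = 1620, y = 1445; minimum 1445 mm.

A is a house frame. B is a spool. The spool sits inside the house frame, centred. The clearance to the nearest interior wall is 1445 mm.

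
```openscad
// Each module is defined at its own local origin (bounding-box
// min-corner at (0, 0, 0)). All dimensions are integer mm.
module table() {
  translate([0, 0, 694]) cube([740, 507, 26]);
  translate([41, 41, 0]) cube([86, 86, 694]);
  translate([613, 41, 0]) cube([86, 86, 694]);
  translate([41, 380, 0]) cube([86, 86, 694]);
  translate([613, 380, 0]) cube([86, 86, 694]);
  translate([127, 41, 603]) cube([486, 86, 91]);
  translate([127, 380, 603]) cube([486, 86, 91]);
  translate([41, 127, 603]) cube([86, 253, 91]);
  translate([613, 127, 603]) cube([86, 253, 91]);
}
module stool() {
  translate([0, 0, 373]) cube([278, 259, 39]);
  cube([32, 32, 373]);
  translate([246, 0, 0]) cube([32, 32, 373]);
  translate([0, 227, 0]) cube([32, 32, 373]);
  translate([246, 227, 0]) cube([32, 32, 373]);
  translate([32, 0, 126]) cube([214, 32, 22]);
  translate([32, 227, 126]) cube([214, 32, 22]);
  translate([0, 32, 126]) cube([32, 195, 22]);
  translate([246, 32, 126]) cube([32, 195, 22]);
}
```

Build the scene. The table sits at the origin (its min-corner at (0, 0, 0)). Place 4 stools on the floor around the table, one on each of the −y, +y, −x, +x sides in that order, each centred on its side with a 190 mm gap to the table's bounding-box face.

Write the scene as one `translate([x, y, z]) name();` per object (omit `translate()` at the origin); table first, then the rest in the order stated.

table();
translate([231, -449, 0]) stool();
translate([231, 697, 0]) stool();
translate([-468, 124, 0]) stool();
translate([930, 124, 0]) stool();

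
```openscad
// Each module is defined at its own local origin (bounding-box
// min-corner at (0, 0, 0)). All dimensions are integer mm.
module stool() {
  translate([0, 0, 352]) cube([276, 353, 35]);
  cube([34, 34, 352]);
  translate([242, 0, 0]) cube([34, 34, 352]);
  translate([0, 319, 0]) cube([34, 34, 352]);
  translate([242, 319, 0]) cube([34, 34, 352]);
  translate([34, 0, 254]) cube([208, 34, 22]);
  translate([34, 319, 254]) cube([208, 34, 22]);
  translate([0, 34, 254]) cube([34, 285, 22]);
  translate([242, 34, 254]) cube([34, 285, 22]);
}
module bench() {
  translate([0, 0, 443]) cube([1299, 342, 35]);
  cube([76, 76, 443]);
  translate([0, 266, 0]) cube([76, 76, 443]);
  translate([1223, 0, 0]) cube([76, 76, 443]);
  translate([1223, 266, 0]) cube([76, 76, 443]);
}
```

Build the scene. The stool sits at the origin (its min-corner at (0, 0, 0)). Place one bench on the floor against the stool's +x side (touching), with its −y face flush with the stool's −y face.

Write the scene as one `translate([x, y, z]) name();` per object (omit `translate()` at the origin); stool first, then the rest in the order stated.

stool();
translate([276, 0, 0]) bench();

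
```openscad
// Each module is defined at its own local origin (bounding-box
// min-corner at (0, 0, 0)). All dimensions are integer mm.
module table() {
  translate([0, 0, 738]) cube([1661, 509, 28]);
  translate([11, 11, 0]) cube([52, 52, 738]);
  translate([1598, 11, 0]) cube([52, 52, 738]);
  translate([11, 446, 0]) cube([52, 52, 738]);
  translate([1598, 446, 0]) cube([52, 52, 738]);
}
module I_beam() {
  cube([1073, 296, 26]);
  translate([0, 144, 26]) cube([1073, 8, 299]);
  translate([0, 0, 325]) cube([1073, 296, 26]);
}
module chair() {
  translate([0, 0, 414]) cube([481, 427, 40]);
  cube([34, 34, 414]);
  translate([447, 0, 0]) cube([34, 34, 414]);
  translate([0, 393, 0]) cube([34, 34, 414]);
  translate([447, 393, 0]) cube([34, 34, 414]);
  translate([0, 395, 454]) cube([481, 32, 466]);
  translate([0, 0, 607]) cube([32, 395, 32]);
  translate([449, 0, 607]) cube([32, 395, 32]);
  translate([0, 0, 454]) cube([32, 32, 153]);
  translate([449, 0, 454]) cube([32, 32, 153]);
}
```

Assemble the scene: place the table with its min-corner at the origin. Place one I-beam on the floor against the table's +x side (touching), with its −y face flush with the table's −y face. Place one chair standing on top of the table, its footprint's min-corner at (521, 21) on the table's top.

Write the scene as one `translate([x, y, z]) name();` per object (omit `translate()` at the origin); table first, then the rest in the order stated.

table();
translate([1661, 0, 0]) I_beam();
translate([521, 21, 766]) chair();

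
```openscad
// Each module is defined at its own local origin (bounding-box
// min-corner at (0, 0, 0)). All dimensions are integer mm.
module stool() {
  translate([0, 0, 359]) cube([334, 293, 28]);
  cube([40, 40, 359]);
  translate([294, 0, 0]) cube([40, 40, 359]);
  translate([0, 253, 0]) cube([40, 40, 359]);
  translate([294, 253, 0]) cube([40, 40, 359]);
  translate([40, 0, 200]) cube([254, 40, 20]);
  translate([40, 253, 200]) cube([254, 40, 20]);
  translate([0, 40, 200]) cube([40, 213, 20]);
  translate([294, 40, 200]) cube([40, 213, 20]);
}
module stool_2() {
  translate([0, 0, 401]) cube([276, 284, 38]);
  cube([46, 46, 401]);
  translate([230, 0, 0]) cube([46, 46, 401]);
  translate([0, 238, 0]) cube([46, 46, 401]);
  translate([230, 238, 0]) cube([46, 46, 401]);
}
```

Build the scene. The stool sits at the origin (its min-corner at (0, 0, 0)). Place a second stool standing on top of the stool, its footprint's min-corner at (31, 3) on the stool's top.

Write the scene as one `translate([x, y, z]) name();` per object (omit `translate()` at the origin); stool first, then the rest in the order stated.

stool();
translate([31, 3, 387]) stool_2();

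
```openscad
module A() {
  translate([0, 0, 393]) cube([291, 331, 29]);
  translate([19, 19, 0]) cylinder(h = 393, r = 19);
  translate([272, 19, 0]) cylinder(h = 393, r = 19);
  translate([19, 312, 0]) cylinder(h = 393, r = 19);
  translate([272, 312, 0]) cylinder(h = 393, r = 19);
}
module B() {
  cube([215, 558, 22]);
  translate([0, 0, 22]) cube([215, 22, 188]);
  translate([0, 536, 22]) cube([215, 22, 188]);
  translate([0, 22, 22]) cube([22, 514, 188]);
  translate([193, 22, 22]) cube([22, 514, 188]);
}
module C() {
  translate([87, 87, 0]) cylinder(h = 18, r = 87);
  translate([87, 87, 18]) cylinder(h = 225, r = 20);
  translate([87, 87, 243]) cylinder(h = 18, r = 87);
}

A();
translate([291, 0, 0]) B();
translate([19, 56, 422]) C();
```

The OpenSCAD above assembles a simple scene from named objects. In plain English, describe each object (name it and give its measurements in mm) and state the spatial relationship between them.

A is a four-legged stool. The seat is a 291×331×29 mm slab whose top surface is at z = 422 mm; four round legs, each 38 mm in diameter, run from the floor (z = 0) to the underside of the seat, each leg's axis is inset half a diameter from the nearest pair of seat edges (so the leg's bounding box is flush with the corner).

B is an open storage box with external size 215×558×210 mm and wall thickness 22 mm (the base is also 22 mm thick). The base covers the whole footprint; the four walls stand on the base, with the y-facing walls full-width and the x-facing walls fitting between their inner faces.

C is a spool: two coaxial disc flanges of radius 87 mm and thickness 18 mm, joined by a core cylinder of radius 20 mm and height 225 mm. The lower flange rests on z = 0 and the three cylinders share a vertical axis.

The open box is against the stool's +x side, with their −y faces flush. The spool is on top of the stool.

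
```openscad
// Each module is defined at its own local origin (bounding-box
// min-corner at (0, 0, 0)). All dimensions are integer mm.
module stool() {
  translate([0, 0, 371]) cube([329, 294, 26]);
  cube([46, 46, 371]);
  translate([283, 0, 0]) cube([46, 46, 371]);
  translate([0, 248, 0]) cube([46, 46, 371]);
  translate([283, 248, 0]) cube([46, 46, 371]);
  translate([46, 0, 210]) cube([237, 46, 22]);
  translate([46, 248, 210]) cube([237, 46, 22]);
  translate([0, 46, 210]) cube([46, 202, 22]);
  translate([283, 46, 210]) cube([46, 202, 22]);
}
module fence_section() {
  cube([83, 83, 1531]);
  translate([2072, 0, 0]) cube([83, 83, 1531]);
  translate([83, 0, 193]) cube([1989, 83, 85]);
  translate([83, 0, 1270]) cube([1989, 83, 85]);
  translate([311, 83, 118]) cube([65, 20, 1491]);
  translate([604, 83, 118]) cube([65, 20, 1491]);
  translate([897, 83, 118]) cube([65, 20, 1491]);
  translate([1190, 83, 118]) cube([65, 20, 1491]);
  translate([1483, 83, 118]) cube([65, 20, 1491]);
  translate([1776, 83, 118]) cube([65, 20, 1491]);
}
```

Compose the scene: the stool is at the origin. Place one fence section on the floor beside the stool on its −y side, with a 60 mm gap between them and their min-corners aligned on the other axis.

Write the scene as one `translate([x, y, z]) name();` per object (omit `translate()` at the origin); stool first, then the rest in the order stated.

stool();
translate([0, -163, 0]) fence_section();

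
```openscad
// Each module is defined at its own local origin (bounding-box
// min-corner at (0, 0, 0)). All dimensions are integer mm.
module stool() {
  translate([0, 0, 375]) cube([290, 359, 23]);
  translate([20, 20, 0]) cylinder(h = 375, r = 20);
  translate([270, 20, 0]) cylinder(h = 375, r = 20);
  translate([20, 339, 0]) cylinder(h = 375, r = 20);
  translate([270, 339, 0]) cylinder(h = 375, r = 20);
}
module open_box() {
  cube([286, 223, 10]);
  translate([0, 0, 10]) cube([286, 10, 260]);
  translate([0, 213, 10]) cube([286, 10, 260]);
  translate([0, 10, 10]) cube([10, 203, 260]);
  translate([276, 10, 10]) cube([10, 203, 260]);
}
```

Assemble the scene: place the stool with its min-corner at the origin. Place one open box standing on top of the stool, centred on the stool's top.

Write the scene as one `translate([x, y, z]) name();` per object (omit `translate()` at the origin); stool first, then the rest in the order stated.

stool();
translate([2, 68, 398]) open_box();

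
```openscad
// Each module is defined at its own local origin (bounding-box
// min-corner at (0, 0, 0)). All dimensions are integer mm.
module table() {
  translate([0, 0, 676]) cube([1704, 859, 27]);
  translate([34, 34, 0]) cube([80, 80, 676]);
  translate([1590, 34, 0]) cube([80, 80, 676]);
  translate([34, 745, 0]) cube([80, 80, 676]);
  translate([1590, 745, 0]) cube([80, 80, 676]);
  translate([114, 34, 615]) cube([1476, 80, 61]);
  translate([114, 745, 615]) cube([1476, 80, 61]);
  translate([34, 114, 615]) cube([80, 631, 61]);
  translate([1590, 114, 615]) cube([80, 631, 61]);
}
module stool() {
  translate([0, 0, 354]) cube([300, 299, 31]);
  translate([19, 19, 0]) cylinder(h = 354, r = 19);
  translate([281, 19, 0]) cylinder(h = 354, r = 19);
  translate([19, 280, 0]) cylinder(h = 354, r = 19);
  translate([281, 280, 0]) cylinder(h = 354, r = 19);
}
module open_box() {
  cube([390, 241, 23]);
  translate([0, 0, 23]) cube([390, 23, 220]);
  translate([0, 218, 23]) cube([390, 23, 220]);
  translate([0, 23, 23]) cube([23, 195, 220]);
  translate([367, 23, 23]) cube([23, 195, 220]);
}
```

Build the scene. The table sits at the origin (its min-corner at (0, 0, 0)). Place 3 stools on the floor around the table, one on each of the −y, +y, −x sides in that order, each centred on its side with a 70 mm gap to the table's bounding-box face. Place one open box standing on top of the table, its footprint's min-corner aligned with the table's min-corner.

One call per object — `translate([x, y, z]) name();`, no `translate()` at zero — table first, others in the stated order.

table();
translate([702, -369, 0]) stool();
translate([702, 929, 0]) stool();
translate([-370, 280, 0]) stool();
translate([0, 0, 703]) open_box();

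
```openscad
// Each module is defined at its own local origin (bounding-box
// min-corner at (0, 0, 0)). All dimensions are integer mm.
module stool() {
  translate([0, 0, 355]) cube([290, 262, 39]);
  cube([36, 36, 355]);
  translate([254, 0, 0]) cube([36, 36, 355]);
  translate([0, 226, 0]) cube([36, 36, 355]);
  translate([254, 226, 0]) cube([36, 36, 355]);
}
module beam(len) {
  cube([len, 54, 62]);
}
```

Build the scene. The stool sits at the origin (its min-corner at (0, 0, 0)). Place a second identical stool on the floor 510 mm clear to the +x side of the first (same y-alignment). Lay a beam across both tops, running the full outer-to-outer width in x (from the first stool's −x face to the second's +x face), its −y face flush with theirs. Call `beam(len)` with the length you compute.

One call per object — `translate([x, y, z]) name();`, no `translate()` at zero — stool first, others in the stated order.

stool();
translate([800, 0, 0]) stool();
translate([0, 0, 394]) beam(1090);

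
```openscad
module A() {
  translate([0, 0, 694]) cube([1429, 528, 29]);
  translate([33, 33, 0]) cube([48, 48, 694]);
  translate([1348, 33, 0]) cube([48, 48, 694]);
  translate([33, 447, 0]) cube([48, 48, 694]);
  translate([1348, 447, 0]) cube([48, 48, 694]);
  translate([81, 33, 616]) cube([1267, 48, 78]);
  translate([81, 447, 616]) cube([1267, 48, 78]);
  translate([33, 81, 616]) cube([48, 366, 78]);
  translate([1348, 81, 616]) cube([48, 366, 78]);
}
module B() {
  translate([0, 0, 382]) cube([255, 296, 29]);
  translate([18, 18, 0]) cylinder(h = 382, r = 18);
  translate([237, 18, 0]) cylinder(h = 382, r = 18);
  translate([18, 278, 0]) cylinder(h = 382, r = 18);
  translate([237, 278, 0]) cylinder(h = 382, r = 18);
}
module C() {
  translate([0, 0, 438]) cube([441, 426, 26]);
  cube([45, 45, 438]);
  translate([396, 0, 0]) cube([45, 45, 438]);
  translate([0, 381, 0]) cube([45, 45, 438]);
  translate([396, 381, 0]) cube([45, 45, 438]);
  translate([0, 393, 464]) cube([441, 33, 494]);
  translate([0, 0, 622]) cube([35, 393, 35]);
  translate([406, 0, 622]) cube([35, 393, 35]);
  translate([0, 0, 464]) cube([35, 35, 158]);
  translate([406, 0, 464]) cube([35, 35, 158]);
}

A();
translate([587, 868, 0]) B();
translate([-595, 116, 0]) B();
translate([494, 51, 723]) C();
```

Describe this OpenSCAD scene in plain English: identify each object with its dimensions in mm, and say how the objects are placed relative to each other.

A is a table with a 1429×528 mm rectangular top, 29 mm thick, top surface at z = 723 mm, supported by four 48×48 mm square legs, each inset 33 mm from the nearest pair of top edges, running from the floor. Four apron rails, 48 mm thick and 78 mm tall, run between adjacent legs with their top edges flush with the underside of the top and their outer faces flush with the legs' outer faces.

B is a simple wooden stool: a rectangular seat 255 mm (x) by 296 mm (y), 29 mm thick, top face at z = 411 mm, on four round legs, each 36 mm in diameter. The legs rest on z = 0, each leg's axis is inset half a diameter from the nearest pair of seat edges (so the leg's bounding box is flush with the corner).

C is a chair. The seat is a 441×426×26 mm slab with its top at z = 464 mm, on four 45×45 mm corner legs (flush with the seat edges, standing on z = 0). A flat backrest 33 mm thick, 494 mm tall, spans the full seat width and rises from the seat top along its +y edge, rear face flush with the rear of the seat. Two armrests of 35×35 mm section run along each side from the seat's front edge to the front of the backrest, top faces 193 mm above the seat top and outer faces flush with the seat's x-edges; a 35×35 mm post under the front of each armrest stands on the seat at the front corner.

Two stools sit around the table at the +y, −x sides. The chair is on top of the table, centred.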